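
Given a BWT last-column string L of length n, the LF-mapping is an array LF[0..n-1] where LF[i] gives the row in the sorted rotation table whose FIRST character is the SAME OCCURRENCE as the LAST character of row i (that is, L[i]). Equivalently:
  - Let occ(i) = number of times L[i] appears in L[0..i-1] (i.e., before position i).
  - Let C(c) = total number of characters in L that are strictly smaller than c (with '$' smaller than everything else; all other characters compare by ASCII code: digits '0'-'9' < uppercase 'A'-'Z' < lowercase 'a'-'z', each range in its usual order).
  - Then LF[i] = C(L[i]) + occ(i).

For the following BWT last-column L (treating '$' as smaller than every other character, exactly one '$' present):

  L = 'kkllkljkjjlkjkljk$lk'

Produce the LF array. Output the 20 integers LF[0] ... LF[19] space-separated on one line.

Answer: 6 7 14 15 8 16 1 9 2 3 17 10 4 11 18 5 12 0 19 13

Derivation:
Char counts: '$':1, 'j':5, 'k':8, 'l':6
C (first-col start): C('$')=0, C('j')=1, C('k')=6, C('l')=14
L[0]='k': occ=0, LF[0]=C('k')+0=6+0=6
L[1]='k': occ=1, LF[1]=C('k')+1=6+1=7
L[2]='l': occ=0, LF[2]=C('l')+0=14+0=14
L[3]='l': occ=1, LF[3]=C('l')+1=14+1=15
L[4]='k': occ=2, LF[4]=C('k')+2=6+2=8
L[5]='l': occ=2, LF[5]=C('l')+2=14+2=16
L[6]='j': occ=0, LF[6]=C('j')+0=1+0=1
L[7]='k': occ=3, LF[7]=C('k')+3=6+3=9
L[8]='j': occ=1, LF[8]=C('j')+1=1+1=2
L[9]='j': occ=2, LF[9]=C('j')+2=1+2=3
L[10]='l': occ=3, LF[10]=C('l')+3=14+3=17
L[11]='k': occ=4, LF[11]=C('k')+4=6+4=10
L[12]='j': occ=3, LF[12]=C('j')+3=1+3=4
L[13]='k': occ=5, LF[13]=C('k')+5=6+5=11
L[14]='l': occ=4, LF[14]=C('l')+4=14+4=18
L[15]='j': occ=4, LF[15]=C('j')+4=1+4=5
L[16]='k': occ=6, LF[16]=C('k')+6=6+6=12
L[17]='$': occ=0, LF[17]=C('$')+0=0+0=0
L[18]='l': occ=5, LF[18]=C('l')+5=14+5=19
L[19]='k': occ=7, LF[19]=C('k')+7=6+7=13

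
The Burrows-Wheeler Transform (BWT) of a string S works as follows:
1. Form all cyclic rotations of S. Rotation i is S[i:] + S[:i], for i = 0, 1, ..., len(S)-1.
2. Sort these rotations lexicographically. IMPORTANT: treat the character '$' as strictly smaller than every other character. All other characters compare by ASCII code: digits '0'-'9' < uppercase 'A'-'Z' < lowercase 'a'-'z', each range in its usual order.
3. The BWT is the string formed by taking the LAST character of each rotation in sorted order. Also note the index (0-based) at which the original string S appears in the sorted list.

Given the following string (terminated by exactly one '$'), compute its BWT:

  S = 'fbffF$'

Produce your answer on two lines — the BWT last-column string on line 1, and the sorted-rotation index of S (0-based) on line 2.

Answer: Ffff$b
4

Derivation:
All 6 rotations (rotation i = S[i:]+S[:i]):
  rot[0] = fbffF$
  rot[1] = bffF$f
  rot[2] = ffF$fb
  rot[3] = fF$fbf
  rot[4] = F$fbff
  rot[5] = $fbffF
Sorted (with $ < everything):
  sorted[0] = $fbffF  (last char: 'F')
  sorted[1] = F$fbff  (last char: 'f')
  sorted[2] = bffF$f  (last char: 'f')
  sorted[3] = fF$fbf  (last char: 'f')
  sorted[4] = fbffF$  (last char: '$')
  sorted[5] = ffF$fb  (last char: 'b')
Last column: Ffff$b
Original string S is at sorted index 4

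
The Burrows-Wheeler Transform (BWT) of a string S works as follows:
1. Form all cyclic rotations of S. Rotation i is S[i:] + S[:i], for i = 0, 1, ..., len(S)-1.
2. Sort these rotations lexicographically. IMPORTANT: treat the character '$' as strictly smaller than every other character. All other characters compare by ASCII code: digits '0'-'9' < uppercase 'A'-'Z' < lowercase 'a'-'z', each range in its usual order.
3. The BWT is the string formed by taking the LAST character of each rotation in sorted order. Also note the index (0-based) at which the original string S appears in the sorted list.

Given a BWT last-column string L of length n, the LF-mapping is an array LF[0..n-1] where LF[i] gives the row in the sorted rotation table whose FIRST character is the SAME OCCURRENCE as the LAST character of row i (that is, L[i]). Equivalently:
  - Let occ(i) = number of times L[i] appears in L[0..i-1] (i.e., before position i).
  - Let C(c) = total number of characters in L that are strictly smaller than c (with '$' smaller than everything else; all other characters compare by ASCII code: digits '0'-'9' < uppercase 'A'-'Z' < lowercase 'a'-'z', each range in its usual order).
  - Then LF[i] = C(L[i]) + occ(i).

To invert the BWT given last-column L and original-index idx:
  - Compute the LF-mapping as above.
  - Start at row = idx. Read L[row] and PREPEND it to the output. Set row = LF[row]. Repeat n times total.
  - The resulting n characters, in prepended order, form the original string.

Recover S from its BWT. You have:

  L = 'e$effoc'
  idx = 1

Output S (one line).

Answer: coffee$

Derivation:
LF mapping: 2 0 3 4 5 6 1
Walk LF starting at row 1, prepending L[row]:
  step 1: row=1, L[1]='$', prepend. Next row=LF[1]=0
  step 2: row=0, L[0]='e', prepend. Next row=LF[0]=2
  step 3: row=2, L[2]='e', prepend. Next row=LF[2]=3
  step 4: row=3, L[3]='f', prepend. Next row=LF[3]=4
  step 5: row=4, L[4]='f', prepend. Next row=LF[4]=5
  step 6: row=5, L[5]='o', prepend. Next row=LF[5]=6
  step 7: row=6, L[6]='c', prepend. Next row=LF[6]=1
Reversed output: coffee$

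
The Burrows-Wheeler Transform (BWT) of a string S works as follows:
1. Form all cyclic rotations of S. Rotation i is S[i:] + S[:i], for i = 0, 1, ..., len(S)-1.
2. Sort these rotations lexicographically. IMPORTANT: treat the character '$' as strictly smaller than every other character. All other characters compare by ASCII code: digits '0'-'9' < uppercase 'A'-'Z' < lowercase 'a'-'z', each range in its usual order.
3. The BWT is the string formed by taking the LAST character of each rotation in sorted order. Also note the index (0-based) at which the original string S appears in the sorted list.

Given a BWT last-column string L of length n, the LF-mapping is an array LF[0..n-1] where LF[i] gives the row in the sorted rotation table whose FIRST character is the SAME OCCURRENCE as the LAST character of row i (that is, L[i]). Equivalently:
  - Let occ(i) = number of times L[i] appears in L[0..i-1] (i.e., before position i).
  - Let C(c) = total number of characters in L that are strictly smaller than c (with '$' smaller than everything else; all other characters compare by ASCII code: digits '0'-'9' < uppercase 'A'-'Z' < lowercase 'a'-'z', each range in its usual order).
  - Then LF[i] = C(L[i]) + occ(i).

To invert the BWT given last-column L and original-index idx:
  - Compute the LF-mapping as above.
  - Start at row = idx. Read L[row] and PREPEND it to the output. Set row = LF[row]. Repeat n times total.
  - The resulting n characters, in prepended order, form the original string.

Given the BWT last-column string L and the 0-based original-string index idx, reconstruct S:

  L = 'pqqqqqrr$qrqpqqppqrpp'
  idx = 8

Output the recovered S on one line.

Answer: qpqqpqqqqprqpqrprrqp$

Derivation:
LF mapping: 1 7 8 9 10 11 17 18 0 12 19 13 2 14 15 3 4 16 20 5 6
Walk LF starting at row 8, prepending L[row]:
  step 1: row=8, L[8]='$', prepend. Next row=LF[8]=0
  step 2: row=0, L[0]='p', prepend. Next row=LF[0]=1
  step 3: row=1, L[1]='q', prepend. Next row=LF[1]=7
  step 4: row=7, L[7]='r', prepend. Next row=LF[7]=18
  step 5: row=18, L[18]='r', prepend. Next row=LF[18]=20
  step 6: row=20, L[20]='p', prepend. Next row=LF[20]=6
  step 7: row=6, L[6]='r', prepend. Next row=LF[6]=17
  step 8: row=17, L[17]='q', prepend. Next row=LF[17]=16
  step 9: row=16, L[16]='p', prepend. Next row=LF[16]=4
  step 10: row=4, L[4]='q', prepend. Next row=LF[4]=10
  step 11: row=10, L[10]='r', prepend. Next row=LF[10]=19
  step 12: row=19, L[19]='p', prepend. Next row=LF[19]=5
  step 13: row=5, L[5]='q', prepend. Next row=LF[5]=11
  step 14: row=11, L[11]='q', prepend. Next row=LF[11]=13
  step 15: row=13, L[13]='q', prepend. Next row=LF[13]=14
  step 16: row=14, L[14]='q', prepend. Next row=LF[14]=15
  step 17: row=15, L[15]='p', prepend. Next row=LF[15]=3
  step 18: row=3, L[3]='q', prepend. Next row=LF[3]=9
  step 19: row=9, L[9]='q', prepend. Next row=LF[9]=12
  step 20: row=12, L[12]='p', prepend. Next row=LF[12]=2
  step 21: row=2, L[2]='q', prepend. Next row=LF[2]=8
Reversed output: qpqqpqqqqprqpqrprrqp$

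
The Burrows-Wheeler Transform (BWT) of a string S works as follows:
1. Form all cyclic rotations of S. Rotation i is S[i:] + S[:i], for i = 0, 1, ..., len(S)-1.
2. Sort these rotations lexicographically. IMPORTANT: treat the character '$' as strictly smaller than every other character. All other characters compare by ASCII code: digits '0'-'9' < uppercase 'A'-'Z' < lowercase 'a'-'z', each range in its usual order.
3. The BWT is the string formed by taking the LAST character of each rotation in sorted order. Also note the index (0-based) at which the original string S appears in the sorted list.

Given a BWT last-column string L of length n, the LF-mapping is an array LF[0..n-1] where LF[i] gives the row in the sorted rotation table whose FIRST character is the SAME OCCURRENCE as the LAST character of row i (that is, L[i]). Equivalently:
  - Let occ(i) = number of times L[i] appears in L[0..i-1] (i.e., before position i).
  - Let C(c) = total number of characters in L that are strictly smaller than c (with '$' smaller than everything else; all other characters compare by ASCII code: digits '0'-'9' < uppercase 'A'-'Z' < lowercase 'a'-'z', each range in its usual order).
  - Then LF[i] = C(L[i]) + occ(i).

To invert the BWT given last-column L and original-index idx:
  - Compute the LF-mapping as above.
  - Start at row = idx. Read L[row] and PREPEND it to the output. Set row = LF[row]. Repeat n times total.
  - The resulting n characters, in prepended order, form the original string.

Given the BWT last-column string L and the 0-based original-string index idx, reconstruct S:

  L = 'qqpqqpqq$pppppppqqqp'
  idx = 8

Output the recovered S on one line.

Answer: pqppqqqqpqppqpqpppq$

Derivation:
LF mapping: 11 12 1 13 14 2 15 16 0 3 4 5 6 7 8 9 17 18 19 10
Walk LF starting at row 8, prepending L[row]:
  step 1: row=8, L[8]='$', prepend. Next row=LF[8]=0
  step 2: row=0, L[0]='q', prepend. Next row=LF[0]=11
  step 3: row=11, L[11]='p', prepend. Next row=LF[11]=5
  step 4: row=5, L[5]='p', prepend. Next row=LF[5]=2
  step 5: row=2, L[2]='p', prepend. Next row=LF[2]=1
  step 6: row=1, L[1]='q', prepend. Next row=LF[1]=12
  step 7: row=12, L[12]='p', prepend. Next row=LF[12]=6
  step 8: row=6, L[6]='q', prepend. Next row=LF[6]=15
  step 9: row=15, L[15]='p', prepend. Next row=LF[15]=9
  step 10: row=9, L[9]='p', prepend. Next row=LF[9]=3
  step 11: row=3, L[3]='q', prepend. Next row=LF[3]=13
  step 12: row=13, L[13]='p', prepend. Next row=LF[13]=7
  step 13: row=7, L[7]='q', prepend. Next row=LF[7]=16
  step 14: row=16, L[16]='q', prepend. Next row=LF[16]=17
  step 15: row=17, L[17]='q', prepend. Next row=LF[17]=18
  step 16: row=18, L[18]='q', prepend. Next row=LF[18]=19
  step 17: row=19, L[19]='p', prepend. Next row=LF[19]=10
  step 18: row=10, L[10]='p', prepend. Next row=LF[10]=4
  step 19: row=4, L[4]='q', prepend. Next row=LF[4]=14
  step 20: row=14, L[14]='p', prepend. Next row=LF[14]=8
Reversed output: pqppqqqqpqppqpqpppq$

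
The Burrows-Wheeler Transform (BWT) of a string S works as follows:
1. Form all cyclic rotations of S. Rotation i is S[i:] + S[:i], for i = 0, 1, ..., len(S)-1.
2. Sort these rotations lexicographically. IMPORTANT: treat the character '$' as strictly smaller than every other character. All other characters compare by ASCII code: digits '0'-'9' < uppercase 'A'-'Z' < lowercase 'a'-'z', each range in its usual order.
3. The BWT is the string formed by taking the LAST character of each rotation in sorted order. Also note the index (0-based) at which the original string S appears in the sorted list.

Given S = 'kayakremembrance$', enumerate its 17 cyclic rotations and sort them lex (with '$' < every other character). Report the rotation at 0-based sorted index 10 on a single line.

All 17 rotations (rotation i = S[i:]+S[:i]):
  rot[0] = kayakremembrance$
  rot[1] = ayakremembrance$k
  rot[2] = yakremembrance$ka
  rot[3] = akremembrance$kay
  rot[4] = kremembrance$kaya
  rot[5] = remembrance$kayak
  rot[6] = emembrance$kayakr
  rot[7] = membrance$kayakre
  rot[8] = embrance$kayakrem
  rot[9] = mbrance$kayakreme
  rot[10] = brance$kayakremem
  rot[11] = rance$kayakrememb
  rot[12] = ance$kayakremembr
  rot[13] = nce$kayakremembra
  rot[14] = ce$kayakremembran
  rot[15] = e$kayakremembranc
  rot[16] = $kayakremembrance
Sorted (with $ < everything):
  sorted[0] = $kayakremembrance
  sorted[1] = akremembrance$kay
  sorted[2] = ance$kayakremembr
  sorted[3] = ayakremembrance$k
  sorted[4] = brance$kayakremem
  sorted[5] = ce$kayakremembran
  sorted[6] = e$kayakremembranc
  sorted[7] = embrance$kayakrem
  sorted[8] = emembrance$kayakr
  sorted[9] = kayakremembrance$
  sorted[10] = kremembrance$kaya
  sorted[11] = mbrance$kayakreme
  sorted[12] = membrance$kayakre
  sorted[13] = nce$kayakremembra
  sorted[14] = rance$kayakrememb
  sorted[15] = remembrance$kayak
  sorted[16] = yakremembrance$ka
sorted[10] = kremembrance$kaya

Answer: kremembrance$kaya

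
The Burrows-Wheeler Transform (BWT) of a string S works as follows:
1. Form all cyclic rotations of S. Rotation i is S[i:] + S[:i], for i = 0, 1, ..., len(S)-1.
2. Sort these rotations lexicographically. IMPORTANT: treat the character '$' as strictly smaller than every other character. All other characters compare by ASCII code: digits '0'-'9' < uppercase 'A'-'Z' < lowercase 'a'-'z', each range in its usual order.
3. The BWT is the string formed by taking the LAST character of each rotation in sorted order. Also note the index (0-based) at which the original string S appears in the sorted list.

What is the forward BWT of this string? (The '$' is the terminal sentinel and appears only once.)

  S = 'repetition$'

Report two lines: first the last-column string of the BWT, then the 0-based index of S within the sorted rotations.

All 11 rotations (rotation i = S[i:]+S[:i]):
  rot[0] = repetition$
  rot[1] = epetition$r
  rot[2] = petition$re
  rot[3] = etition$rep
  rot[4] = tition$repe
  rot[5] = ition$repet
  rot[6] = tion$repeti
  rot[7] = ion$repetit
  rot[8] = on$repetiti
  rot[9] = n$repetitio
  rot[10] = $repetition
Sorted (with $ < everything):
  sorted[0] = $repetition  (last char: 'n')
  sorted[1] = epetition$r  (last char: 'r')
  sorted[2] = etition$rep  (last char: 'p')
  sorted[3] = ion$repetit  (last char: 't')
  sorted[4] = ition$repet  (last char: 't')
  sorted[5] = n$repetitio  (last char: 'o')
  sorted[6] = on$repetiti  (last char: 'i')
  sorted[7] = petition$re  (last char: 'e')
  sorted[8] = repetition$  (last char: '$')
  sorted[9] = tion$repeti  (last char: 'i')
  sorted[10] = tition$repe  (last char: 'e')
Last column: nrpttoie$ie
Original string S is at sorted index 8

Answer: nrpttoie$ie
8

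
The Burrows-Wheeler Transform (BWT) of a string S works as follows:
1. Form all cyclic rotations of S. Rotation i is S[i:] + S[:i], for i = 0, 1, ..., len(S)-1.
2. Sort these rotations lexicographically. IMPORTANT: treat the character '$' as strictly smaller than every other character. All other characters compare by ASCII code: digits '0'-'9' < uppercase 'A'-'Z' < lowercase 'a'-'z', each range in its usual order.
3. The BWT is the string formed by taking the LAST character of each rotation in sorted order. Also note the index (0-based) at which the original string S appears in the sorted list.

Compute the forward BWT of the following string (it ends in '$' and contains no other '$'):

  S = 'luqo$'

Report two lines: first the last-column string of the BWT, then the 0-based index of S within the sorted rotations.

All 5 rotations (rotation i = S[i:]+S[:i]):
  rot[0] = luqo$
  rot[1] = uqo$l
  rot[2] = qo$lu
  rot[3] = o$luq
  rot[4] = $luqo
Sorted (with $ < everything):
  sorted[0] = $luqo  (last char: 'o')
  sorted[1] = luqo$  (last char: '$')
  sorted[2] = o$luq  (last char: 'q')
  sorted[3] = qo$lu  (last char: 'u')
  sorted[4] = uqo$l  (last char: 'l')
Last column: o$qul
Original string S is at sorted index 1

Answer: o$qul
1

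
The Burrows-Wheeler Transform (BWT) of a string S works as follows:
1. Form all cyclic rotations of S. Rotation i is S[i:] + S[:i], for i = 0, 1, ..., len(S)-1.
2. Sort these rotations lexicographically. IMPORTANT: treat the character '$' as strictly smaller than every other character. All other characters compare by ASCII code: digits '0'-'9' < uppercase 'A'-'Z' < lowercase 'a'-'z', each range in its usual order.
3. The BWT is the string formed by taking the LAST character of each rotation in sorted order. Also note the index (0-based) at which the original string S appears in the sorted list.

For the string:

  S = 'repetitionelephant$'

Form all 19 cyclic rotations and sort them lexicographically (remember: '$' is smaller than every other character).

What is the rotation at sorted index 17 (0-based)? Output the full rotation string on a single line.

All 19 rotations (rotation i = S[i:]+S[:i]):
  rot[0] = repetitionelephant$
  rot[1] = epetitionelephant$r
  rot[2] = petitionelephant$re
  rot[3] = etitionelephant$rep
  rot[4] = titionelephant$repe
  rot[5] = itionelephant$repet
  rot[6] = tionelephant$repeti
  rot[7] = ionelephant$repetit
  rot[8] = onelephant$repetiti
  rot[9] = nelephant$repetitio
  rot[10] = elephant$repetition
  rot[11] = lephant$repetitione
  rot[12] = ephant$repetitionel
  rot[13] = phant$repetitionele
  rot[14] = hant$repetitionelep
  rot[15] = ant$repetitioneleph
  rot[16] = nt$repetitionelepha
  rot[17] = t$repetitionelephan
  rot[18] = $repetitionelephant
Sorted (with $ < everything):
  sorted[0] = $repetitionelephant
  sorted[1] = ant$repetitioneleph
  sorted[2] = elephant$repetition
  sorted[3] = epetitionelephant$r
  sorted[4] = ephant$repetitionel
  sorted[5] = etitionelephant$rep
  sorted[6] = hant$repetitionelep
  sorted[7] = ionelephant$repetit
  sorted[8] = itionelephant$repet
  sorted[9] = lephant$repetitione
  sorted[10] = nelephant$repetitio
  sorted[11] = nt$repetitionelepha
  sorted[12] = onelephant$repetiti
  sorted[13] = petitionelephant$re
  sorted[14] = phant$repetitionele
  sorted[15] = repetitionelephant$
  sorted[16] = t$repetitionelephan
  sorted[17] = tionelephant$repeti
  sorted[18] = titionelephant$repe
sorted[17] = tionelephant$repeti

Answer: tionelephant$repeti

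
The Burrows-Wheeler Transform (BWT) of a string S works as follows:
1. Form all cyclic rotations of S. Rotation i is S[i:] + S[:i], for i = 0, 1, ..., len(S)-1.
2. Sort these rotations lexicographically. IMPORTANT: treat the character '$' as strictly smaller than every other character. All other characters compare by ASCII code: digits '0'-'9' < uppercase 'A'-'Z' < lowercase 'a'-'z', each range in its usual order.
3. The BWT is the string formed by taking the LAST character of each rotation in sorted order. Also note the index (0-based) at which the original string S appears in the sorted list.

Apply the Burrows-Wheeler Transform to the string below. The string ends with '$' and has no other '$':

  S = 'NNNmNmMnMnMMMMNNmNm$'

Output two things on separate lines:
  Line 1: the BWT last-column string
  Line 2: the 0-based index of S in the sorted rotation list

All 20 rotations (rotation i = S[i:]+S[:i]):
  rot[0] = NNNmNmMnMnMMMMNNmNm$
  rot[1] = NNmNmMnMnMMMMNNmNm$N
  rot[2] = NmNmMnMnMMMMNNmNm$NN
  rot[3] = mNmMnMnMMMMNNmNm$NNN
  rot[4] = NmMnMnMMMMNNmNm$NNNm
  rot[5] = mMnMnMMMMNNmNm$NNNmN
  rot[6] = MnMnMMMMNNmNm$NNNmNm
  rot[7] = nMnMMMMNNmNm$NNNmNmM
  rot[8] = MnMMMMNNmNm$NNNmNmMn
  rot[9] = nMMMMNNmNm$NNNmNmMnM
  rot[10] = MMMMNNmNm$NNNmNmMnMn
  rot[11] = MMMNNmNm$NNNmNmMnMnM
  rot[12] = MMNNmNm$NNNmNmMnMnMM
  rot[13] = MNNmNm$NNNmNmMnMnMMM
  rot[14] = NNmNm$NNNmNmMnMnMMMM
  rot[15] = NmNm$NNNmNmMnMnMMMMN
  rot[16] = mNm$NNNmNmMnMnMMMMNN
  rot[17] = Nm$NNNmNmMnMnMMMMNNm
  rot[18] = m$NNNmNmMnMnMMMMNNmN
  rot[19] = $NNNmNmMnMnMMMMNNmNm
Sorted (with $ < everything):
  sorted[0] = $NNNmNmMnMnMMMMNNmNm  (last char: 'm')
  sorted[1] = MMMMNNmNm$NNNmNmMnMn  (last char: 'n')
  sorted[2] = MMMNNmNm$NNNmNmMnMnM  (last char: 'M')
  sorted[3] = MMNNmNm$NNNmNmMnMnMM  (last char: 'M')
  sorted[4] = MNNmNm$NNNmNmMnMnMMM  (last char: 'M')
  sorted[5] = MnMMMMNNmNm$NNNmNmMn  (last char: 'n')
  sorted[6] = MnMnMMMMNNmNm$NNNmNm  (last char: 'm')
  sorted[7] = NNNmNmMnMnMMMMNNmNm$  (last char: '$')
  sorted[8] = NNmNm$NNNmNmMnMnMMMM  (last char: 'M')
  sorted[9] = NNmNmMnMnMMMMNNmNm$N  (last char: 'N')
  sorted[10] = Nm$NNNmNmMnMnMMMMNNm  (last char: 'm')
  sorted[11] = NmMnMnMMMMNNmNm$NNNm  (last char: 'm')
  sorted[12] = NmNm$NNNmNmMnMnMMMMN  (last char: 'N')
  sorted[13] = NmNmMnMnMMMMNNmNm$NN  (last char: 'N')
  sorted[14] = m$NNNmNmMnMnMMMMNNmN  (last char: 'N')
  sorted[15] = mMnMnMMMMNNmNm$NNNmN  (last char: 'N')
  sorted[16] = mNm$NNNmNmMnMnMMMMNN  (last char: 'N')
  sorted[17] = mNmMnMnMMMMNNmNm$NNN  (last char: 'N')
  sorted[18] = nMMMMNNmNm$NNNmNmMnM  (last char: 'M')
  sorted[19] = nMnMMMMNNmNm$NNNmNmM  (last char: 'M')
Last column: mnMMMnm$MNmmNNNNNNMM
Original string S is at sorted index 7

Answer: mnMMMnm$MNmmNNNNNNMM
7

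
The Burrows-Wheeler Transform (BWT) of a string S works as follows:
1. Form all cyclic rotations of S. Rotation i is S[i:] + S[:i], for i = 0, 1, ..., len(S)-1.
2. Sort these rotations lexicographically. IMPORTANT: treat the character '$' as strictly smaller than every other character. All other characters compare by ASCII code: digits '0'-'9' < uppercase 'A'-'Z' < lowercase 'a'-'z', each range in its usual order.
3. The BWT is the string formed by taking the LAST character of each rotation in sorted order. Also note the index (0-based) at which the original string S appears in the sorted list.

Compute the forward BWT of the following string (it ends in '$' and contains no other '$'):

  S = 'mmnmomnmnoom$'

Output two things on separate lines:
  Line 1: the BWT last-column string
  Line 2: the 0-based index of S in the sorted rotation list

Answer: mo$omnnmmmomn
2

Derivation:
All 13 rotations (rotation i = S[i:]+S[:i]):
  rot[0] = mmnmomnmnoom$
  rot[1] = mnmomnmnoom$m
  rot[2] = nmomnmnoom$mm
  rot[3] = momnmnoom$mmn
  rot[4] = omnmnoom$mmnm
  rot[5] = mnmnoom$mmnmo
  rot[6] = nmnoom$mmnmom
  rot[7] = mnoom$mmnmomn
  rot[8] = noom$mmnmomnm
  rot[9] = oom$mmnmomnmn
  rot[10] = om$mmnmomnmno
  rot[11] = m$mmnmomnmnoo
  rot[12] = $mmnmomnmnoom
Sorted (with $ < everything):
  sorted[0] = $mmnmomnmnoom  (last char: 'm')
  sorted[1] = m$mmnmomnmnoo  (last char: 'o')
  sorted[2] = mmnmomnmnoom$  (last char: '$')
  sorted[3] = mnmnoom$mmnmo  (last char: 'o')
  sorted[4] = mnmomnmnoom$m  (last char: 'm')
  sorted[5] = mnoom$mmnmomn  (last char: 'n')
  sorted[6] = momnmnoom$mmn  (last char: 'n')
  sorted[7] = nmnoom$mmnmom  (last char: 'm')
  sorted[8] = nmomnmnoom$mm  (last char: 'm')
  sorted[9] = noom$mmnmomnm  (last char: 'm')
  sorted[10] = om$mmnmomnmno  (last char: 'o')
  sorted[11] = omnmnoom$mmnm  (last char: 'm')
  sorted[12] = oom$mmnmomnmn  (last char: 'n')
Last column: mo$omnnmmmomn
Original string S is at sorted index 2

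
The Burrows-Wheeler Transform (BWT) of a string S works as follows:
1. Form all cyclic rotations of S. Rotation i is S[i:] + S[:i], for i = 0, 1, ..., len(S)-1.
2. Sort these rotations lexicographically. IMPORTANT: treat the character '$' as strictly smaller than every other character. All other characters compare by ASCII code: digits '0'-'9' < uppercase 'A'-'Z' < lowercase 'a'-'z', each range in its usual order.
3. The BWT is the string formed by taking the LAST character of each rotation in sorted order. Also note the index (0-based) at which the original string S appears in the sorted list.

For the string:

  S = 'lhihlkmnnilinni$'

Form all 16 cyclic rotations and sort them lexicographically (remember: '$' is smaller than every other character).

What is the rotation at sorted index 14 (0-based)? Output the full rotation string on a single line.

All 16 rotations (rotation i = S[i:]+S[:i]):
  rot[0] = lhihlkmnnilinni$
  rot[1] = hihlkmnnilinni$l
  rot[2] = ihlkmnnilinni$lh
  rot[3] = hlkmnnilinni$lhi
  rot[4] = lkmnnilinni$lhih
  rot[5] = kmnnilinni$lhihl
  rot[6] = mnnilinni$lhihlk
  rot[7] = nnilinni$lhihlkm
  rot[8] = nilinni$lhihlkmn
  rot[9] = ilinni$lhihlkmnn
  rot[10] = linni$lhihlkmnni
  rot[11] = inni$lhihlkmnnil
  rot[12] = nni$lhihlkmnnili
  rot[13] = ni$lhihlkmnnilin
  rot[14] = i$lhihlkmnnilinn
  rot[15] = $lhihlkmnnilinni
Sorted (with $ < everything):
  sorted[0] = $lhihlkmnnilinni
  sorted[1] = hihlkmnnilinni$l
  sorted[2] = hlkmnnilinni$lhi
  sorted[3] = i$lhihlkmnnilinn
  sorted[4] = ihlkmnnilinni$lh
  sorted[5] = ilinni$lhihlkmnn
  sorted[6] = inni$lhihlkmnnil
  sorted[7] = kmnnilinni$lhihl
  sorted[8] = lhihlkmnnilinni$
  sorted[9] = linni$lhihlkmnni
  sorted[10] = lkmnnilinni$lhih
  sorted[11] = mnnilinni$lhihlk
  sorted[12] = ni$lhihlkmnnilin
  sorted[13] = nilinni$lhihlkmn
  sorted[14] = nni$lhihlkmnnili
  sorted[15] = nnilinni$lhihlkm
sorted[14] = nni$lhihlkmnnili

Answer: nni$lhihlkmnnili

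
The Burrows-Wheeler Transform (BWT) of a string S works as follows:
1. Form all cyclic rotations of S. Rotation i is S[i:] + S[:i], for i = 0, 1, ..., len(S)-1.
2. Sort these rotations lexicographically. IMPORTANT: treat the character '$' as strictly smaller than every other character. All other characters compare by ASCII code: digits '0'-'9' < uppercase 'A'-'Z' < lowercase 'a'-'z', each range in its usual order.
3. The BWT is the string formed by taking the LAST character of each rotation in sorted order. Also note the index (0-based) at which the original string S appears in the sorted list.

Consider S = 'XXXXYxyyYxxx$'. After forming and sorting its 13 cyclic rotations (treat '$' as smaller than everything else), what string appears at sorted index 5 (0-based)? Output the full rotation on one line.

Answer: Yxxx$XXXXYxyy

Derivation:
All 13 rotations (rotation i = S[i:]+S[:i]):
  rot[0] = XXXXYxyyYxxx$
  rot[1] = XXXYxyyYxxx$X
  rot[2] = XXYxyyYxxx$XX
  rot[3] = XYxyyYxxx$XXX
  rot[4] = YxyyYxxx$XXXX
  rot[5] = xyyYxxx$XXXXY
  rot[6] = yyYxxx$XXXXYx
  rot[7] = yYxxx$XXXXYxy
  rot[8] = Yxxx$XXXXYxyy
  rot[9] = xxx$XXXXYxyyY
  rot[10] = xx$XXXXYxyyYx
  rot[11] = x$XXXXYxyyYxx
  rot[12] = $XXXXYxyyYxxx
Sorted (with $ < everything):
  sorted[0] = $XXXXYxyyYxxx
  sorted[1] = XXXXYxyyYxxx$
  sorted[2] = XXXYxyyYxxx$X
  sorted[3] = XXYxyyYxxx$XX
  sorted[4] = XYxyyYxxx$XXX
  sorted[5] = Yxxx$XXXXYxyy
  sorted[6] = YxyyYxxx$XXXX
  sorted[7] = x$XXXXYxyyYxx
  sorted[8] = xx$XXXXYxyyYx
  sorted[9] = xxx$XXXXYxyyY
  sorted[10] = xyyYxxx$XXXXY
  sorted[11] = yYxxx$XXXXYxy
  sorted[12] = yyYxxx$XXXXYx
sorted[5] = Yxxx$XXXXYxyy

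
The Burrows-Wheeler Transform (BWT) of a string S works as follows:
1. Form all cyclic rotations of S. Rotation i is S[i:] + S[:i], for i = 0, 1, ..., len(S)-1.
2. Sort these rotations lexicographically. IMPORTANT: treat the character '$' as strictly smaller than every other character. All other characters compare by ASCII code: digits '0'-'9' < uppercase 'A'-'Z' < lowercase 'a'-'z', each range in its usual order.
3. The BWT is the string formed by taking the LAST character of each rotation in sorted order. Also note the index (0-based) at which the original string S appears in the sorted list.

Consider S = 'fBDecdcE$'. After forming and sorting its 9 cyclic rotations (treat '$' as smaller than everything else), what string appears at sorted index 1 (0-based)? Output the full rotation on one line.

All 9 rotations (rotation i = S[i:]+S[:i]):
  rot[0] = fBDecdcE$
  rot[1] = BDecdcE$f
  rot[2] = DecdcE$fB
  rot[3] = ecdcE$fBD
  rot[4] = cdcE$fBDe
  rot[5] = dcE$fBDec
  rot[6] = cE$fBDecd
  rot[7] = E$fBDecdc
  rot[8] = $fBDecdcE
Sorted (with $ < everything):
  sorted[0] = $fBDecdcE
  sorted[1] = BDecdcE$f
  sorted[2] = DecdcE$fB
  sorted[3] = E$fBDecdc
  sorted[4] = cE$fBDecd
  sorted[5] = cdcE$fBDe
  sorted[6] = dcE$fBDec
  sorted[7] = ecdcE$fBD
  sorted[8] = fBDecdcE$
sorted[1] = BDecdcE$f

Answer: BDecdcE$f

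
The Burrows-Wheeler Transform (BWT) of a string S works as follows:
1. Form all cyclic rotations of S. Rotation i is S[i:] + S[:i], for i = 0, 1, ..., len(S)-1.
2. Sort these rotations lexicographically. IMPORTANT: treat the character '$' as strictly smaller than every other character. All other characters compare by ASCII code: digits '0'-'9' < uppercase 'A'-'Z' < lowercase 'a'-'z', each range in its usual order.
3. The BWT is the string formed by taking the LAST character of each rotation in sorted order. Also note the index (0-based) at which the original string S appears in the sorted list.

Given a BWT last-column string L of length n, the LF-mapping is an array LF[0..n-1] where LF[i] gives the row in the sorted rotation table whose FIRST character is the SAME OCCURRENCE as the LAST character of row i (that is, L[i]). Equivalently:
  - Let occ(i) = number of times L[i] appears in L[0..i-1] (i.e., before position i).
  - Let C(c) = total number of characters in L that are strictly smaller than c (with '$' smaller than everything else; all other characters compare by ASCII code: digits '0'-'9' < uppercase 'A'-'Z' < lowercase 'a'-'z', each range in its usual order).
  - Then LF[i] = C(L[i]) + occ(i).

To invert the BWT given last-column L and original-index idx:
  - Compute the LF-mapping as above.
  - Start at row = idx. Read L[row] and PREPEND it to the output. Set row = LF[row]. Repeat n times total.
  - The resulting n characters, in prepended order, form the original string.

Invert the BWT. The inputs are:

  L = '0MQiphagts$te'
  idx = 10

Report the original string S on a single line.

Answer: spaghettiQM0$

Derivation:
LF mapping: 1 2 3 8 9 7 4 6 11 10 0 12 5
Walk LF starting at row 10, prepending L[row]:
  step 1: row=10, L[10]='$', prepend. Next row=LF[10]=0
  step 2: row=0, L[0]='0', prepend. Next row=LF[0]=1
  step 3: row=1, L[1]='M', prepend. Next row=LF[1]=2
  step 4: row=2, L[2]='Q', prepend. Next row=LF[2]=3
  step 5: row=3, L[3]='i', prepend. Next row=LF[3]=8
  step 6: row=8, L[8]='t', prepend. Next row=LF[8]=11
  step 7: row=11, L[11]='t', prepend. Next row=LF[11]=12
  step 8: row=12, L[12]='e', prepend. Next row=LF[12]=5
  step 9: row=5, L[5]='h', prepend. Next row=LF[5]=7
  step 10: row=7, L[7]='g', prepend. Next row=LF[7]=6
  step 11: row=6, L[6]='a', prepend. Next row=LF[6]=4
  step 12: row=4, L[4]='p', prepend. Next row=LF[4]=9
  step 13: row=9, L[9]='s', prepend. Next row=LF[9]=10
Reversed output: spaghettiQM0$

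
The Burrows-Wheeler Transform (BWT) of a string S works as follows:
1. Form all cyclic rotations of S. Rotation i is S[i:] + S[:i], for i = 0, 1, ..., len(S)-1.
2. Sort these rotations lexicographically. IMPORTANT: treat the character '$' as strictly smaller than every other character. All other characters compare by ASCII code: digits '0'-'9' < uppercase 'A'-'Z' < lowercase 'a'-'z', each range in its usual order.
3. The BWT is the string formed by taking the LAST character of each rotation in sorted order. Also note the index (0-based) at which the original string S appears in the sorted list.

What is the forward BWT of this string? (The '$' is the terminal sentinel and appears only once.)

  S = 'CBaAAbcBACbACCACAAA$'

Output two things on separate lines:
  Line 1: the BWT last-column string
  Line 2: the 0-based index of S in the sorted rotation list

All 20 rotations (rotation i = S[i:]+S[:i]):
  rot[0] = CBaAAbcBACbACCACAAA$
  rot[1] = BaAAbcBACbACCACAAA$C
  rot[2] = aAAbcBACbACCACAAA$CB
  rot[3] = AAbcBACbACCACAAA$CBa
  rot[4] = AbcBACbACCACAAA$CBaA
  rot[5] = bcBACbACCACAAA$CBaAA
  rot[6] = cBACbACCACAAA$CBaAAb
  rot[7] = BACbACCACAAA$CBaAAbc
  rot[8] = ACbACCACAAA$CBaAAbcB
  rot[9] = CbACCACAAA$CBaAAbcBA
  rot[10] = bACCACAAA$CBaAAbcBAC
  rot[11] = ACCACAAA$CBaAAbcBACb
  rot[12] = CCACAAA$CBaAAbcBACbA
  rot[13] = CACAAA$CBaAAbcBACbAC
  rot[14] = ACAAA$CBaAAbcBACbACC
  rot[15] = CAAA$CBaAAbcBACbACCA
  rot[16] = AAA$CBaAAbcBACbACCAC
  rot[17] = AA$CBaAAbcBACbACCACA
  rot[18] = A$CBaAAbcBACbACCACAA
  rot[19] = $CBaAAbcBACbACCACAAA
Sorted (with $ < everything):
  sorted[0] = $CBaAAbcBACbACCACAAA  (last char: 'A')
  sorted[1] = A$CBaAAbcBACbACCACAA  (last char: 'A')
  sorted[2] = AA$CBaAAbcBACbACCACA  (last char: 'A')
  sorted[3] = AAA$CBaAAbcBACbACCAC  (last char: 'C')
  sorted[4] = AAbcBACbACCACAAA$CBa  (last char: 'a')
  sorted[5] = ACAAA$CBaAAbcBACbACC  (last char: 'C')
  sorted[6] = ACCACAAA$CBaAAbcBACb  (last char: 'b')
  sorted[7] = ACbACCACAAA$CBaAAbcB  (last char: 'B')
  sorted[8] = AbcBACbACCACAAA$CBaA  (last char: 'A')
  sorted[9] = BACbACCACAAA$CBaAAbc  (last char: 'c')
  sorted[10] = BaAAbcBACbACCACAAA$C  (last char: 'C')
  sorted[11] = CAAA$CBaAAbcBACbACCA  (last char: 'A')
  sorted[12] = CACAAA$CBaAAbcBACbAC  (last char: 'C')
  sorted[13] = CBaAAbcBACbACCACAAA$  (last char: '$')
  sorted[14] = CCACAAA$CBaAAbcBACbA  (last char: 'A')
  sorted[15] = CbACCACAAA$CBaAAbcBA  (last char: 'A')
  sorted[16] = aAAbcBACbACCACAAA$CB  (last char: 'B')
  sorted[17] = bACCACAAA$CBaAAbcBAC  (last char: 'C')
  sorted[18] = bcBACbACCACAAA$CBaAA  (last char: 'A')
  sorted[19] = cBACbACCACAAA$CBaAAb  (last char: 'b')
Last column: AAACaCbBAcCAC$AABCAb
Original string S is at sorted index 13

Answer: AAACaCbBAcCAC$AABCAb
13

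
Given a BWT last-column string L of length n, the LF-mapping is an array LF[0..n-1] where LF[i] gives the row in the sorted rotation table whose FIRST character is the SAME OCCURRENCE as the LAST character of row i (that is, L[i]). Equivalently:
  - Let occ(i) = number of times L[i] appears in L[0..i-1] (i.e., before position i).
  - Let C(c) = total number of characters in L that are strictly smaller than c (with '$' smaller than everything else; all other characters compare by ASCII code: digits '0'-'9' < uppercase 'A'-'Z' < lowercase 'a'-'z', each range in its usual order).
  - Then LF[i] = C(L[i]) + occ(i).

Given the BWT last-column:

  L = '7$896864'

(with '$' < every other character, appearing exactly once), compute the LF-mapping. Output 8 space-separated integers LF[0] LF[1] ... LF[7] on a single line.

Char counts: '$':1, '4':1, '6':2, '7':1, '8':2, '9':1
C (first-col start): C('$')=0, C('4')=1, C('6')=2, C('7')=4, C('8')=5, C('9')=7
L[0]='7': occ=0, LF[0]=C('7')+0=4+0=4
L[1]='$': occ=0, LF[1]=C('$')+0=0+0=0
L[2]='8': occ=0, LF[2]=C('8')+0=5+0=5
L[3]='9': occ=0, LF[3]=C('9')+0=7+0=7
L[4]='6': occ=0, LF[4]=C('6')+0=2+0=2
L[5]='8': occ=1, LF[5]=C('8')+1=5+1=6
L[6]='6': occ=1, LF[6]=C('6')+1=2+1=3
L[7]='4': occ=0, LF[7]=C('4')+0=1+0=1

Answer: 4 0 5 7 2 6 3 1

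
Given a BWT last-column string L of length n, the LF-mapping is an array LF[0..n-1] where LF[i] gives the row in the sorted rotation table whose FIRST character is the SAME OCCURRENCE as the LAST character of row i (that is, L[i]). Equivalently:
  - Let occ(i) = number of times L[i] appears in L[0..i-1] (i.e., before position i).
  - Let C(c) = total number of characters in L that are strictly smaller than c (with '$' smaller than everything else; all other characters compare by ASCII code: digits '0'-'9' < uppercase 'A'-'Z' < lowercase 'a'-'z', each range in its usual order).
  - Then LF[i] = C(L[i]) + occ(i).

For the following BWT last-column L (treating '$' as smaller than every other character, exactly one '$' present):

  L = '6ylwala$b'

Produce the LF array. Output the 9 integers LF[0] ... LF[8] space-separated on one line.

Char counts: '$':1, '6':1, 'a':2, 'b':1, 'l':2, 'w':1, 'y':1
C (first-col start): C('$')=0, C('6')=1, C('a')=2, C('b')=4, C('l')=5, C('w')=7, C('y')=8
L[0]='6': occ=0, LF[0]=C('6')+0=1+0=1
L[1]='y': occ=0, LF[1]=C('y')+0=8+0=8
L[2]='l': occ=0, LF[2]=C('l')+0=5+0=5
L[3]='w': occ=0, LF[3]=C('w')+0=7+0=7
L[4]='a': occ=0, LF[4]=C('a')+0=2+0=2
L[5]='l': occ=1, LF[5]=C('l')+1=5+1=6
L[6]='a': occ=1, LF[6]=C('a')+1=2+1=3
L[7]='$': occ=0, LF[7]=C('$')+0=0+0=0
L[8]='b': occ=0, LF[8]=C('b')+0=4+0=4

Answer: 1 8 5 7 2 6 3 0 4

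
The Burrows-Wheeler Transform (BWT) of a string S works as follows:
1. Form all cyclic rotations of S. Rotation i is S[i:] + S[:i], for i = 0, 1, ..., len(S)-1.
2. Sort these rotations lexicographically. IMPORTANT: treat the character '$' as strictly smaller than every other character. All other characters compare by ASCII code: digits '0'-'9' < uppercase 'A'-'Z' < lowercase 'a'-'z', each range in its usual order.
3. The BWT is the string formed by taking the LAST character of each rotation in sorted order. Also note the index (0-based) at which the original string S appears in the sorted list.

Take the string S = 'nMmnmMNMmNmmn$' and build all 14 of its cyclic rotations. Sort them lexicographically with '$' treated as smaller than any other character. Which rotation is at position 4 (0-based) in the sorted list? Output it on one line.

Answer: NMmNmmn$nMmnmM

Derivation:
All 14 rotations (rotation i = S[i:]+S[:i]):
  rot[0] = nMmnmMNMmNmmn$
  rot[1] = MmnmMNMmNmmn$n
  rot[2] = mnmMNMmNmmn$nM
  rot[3] = nmMNMmNmmn$nMm
  rot[4] = mMNMmNmmn$nMmn
  rot[5] = MNMmNmmn$nMmnm
  rot[6] = NMmNmmn$nMmnmM
  rot[7] = MmNmmn$nMmnmMN
  rot[8] = mNmmn$nMmnmMNM
  rot[9] = Nmmn$nMmnmMNMm
  rot[10] = mmn$nMmnmMNMmN
  rot[11] = mn$nMmnmMNMmNm
  rot[12] = n$nMmnmMNMmNmm
  rot[13] = $nMmnmMNMmNmmn
Sorted (with $ < everything):
  sorted[0] = $nMmnmMNMmNmmn
  sorted[1] = MNMmNmmn$nMmnm
  sorted[2] = MmNmmn$nMmnmMN
  sorted[3] = MmnmMNMmNmmn$n
  sorted[4] = NMmNmmn$nMmnmM
  sorted[5] = Nmmn$nMmnmMNMm
  sorted[6] = mMNMmNmmn$nMmn
  sorted[7] = mNmmn$nMmnmMNM
  sorted[8] = mmn$nMmnmMNMmN
  sorted[9] = mn$nMmnmMNMmNm
  sorted[10] = mnmMNMmNmmn$nM
  sorted[11] = n$nMmnmMNMmNmm
  sorted[12] = nMmnmMNMmNmmn$
  sorted[13] = nmMNMmNmmn$nMm
sorted[4] = NMmNmmn$nMmnmM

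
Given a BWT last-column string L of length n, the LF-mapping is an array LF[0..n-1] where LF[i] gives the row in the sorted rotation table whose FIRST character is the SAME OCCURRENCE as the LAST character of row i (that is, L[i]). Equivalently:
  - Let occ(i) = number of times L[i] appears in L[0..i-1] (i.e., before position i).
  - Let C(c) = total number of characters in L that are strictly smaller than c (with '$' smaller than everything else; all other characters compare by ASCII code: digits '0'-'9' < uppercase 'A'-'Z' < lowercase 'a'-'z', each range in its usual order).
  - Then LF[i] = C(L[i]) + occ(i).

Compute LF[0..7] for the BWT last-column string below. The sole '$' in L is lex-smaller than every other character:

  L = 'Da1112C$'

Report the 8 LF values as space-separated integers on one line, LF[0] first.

Answer: 6 7 1 2 3 4 5 0

Derivation:
Char counts: '$':1, '1':3, '2':1, 'C':1, 'D':1, 'a':1
C (first-col start): C('$')=0, C('1')=1, C('2')=4, C('C')=5, C('D')=6, C('a')=7
L[0]='D': occ=0, LF[0]=C('D')+0=6+0=6
L[1]='a': occ=0, LF[1]=C('a')+0=7+0=7
L[2]='1': occ=0, LF[2]=C('1')+0=1+0=1
L[3]='1': occ=1, LF[3]=C('1')+1=1+1=2
L[4]='1': occ=2, LF[4]=C('1')+2=1+2=3
L[5]='2': occ=0, LF[5]=C('2')+0=4+0=4
L[6]='C': occ=0, LF[6]=C('C')+0=5+0=5
L[7]='$': occ=0, LF[7]=C('$')+0=0+0=0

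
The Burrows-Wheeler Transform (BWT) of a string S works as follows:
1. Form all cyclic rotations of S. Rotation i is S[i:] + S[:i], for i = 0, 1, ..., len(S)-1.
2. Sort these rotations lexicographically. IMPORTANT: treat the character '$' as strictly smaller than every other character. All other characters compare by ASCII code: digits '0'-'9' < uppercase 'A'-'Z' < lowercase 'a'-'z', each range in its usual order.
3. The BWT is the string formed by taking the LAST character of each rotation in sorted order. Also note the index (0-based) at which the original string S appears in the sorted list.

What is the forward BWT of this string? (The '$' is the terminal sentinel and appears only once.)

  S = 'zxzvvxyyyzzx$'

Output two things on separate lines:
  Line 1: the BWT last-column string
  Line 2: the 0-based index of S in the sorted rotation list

Answer: xzvzvzxyyxz$y
11

Derivation:
All 13 rotations (rotation i = S[i:]+S[:i]):
  rot[0] = zxzvvxyyyzzx$
  rot[1] = xzvvxyyyzzx$z
  rot[2] = zvvxyyyzzx$zx
  rot[3] = vvxyyyzzx$zxz
  rot[4] = vxyyyzzx$zxzv
  rot[5] = xyyyzzx$zxzvv
  rot[6] = yyyzzx$zxzvvx
  rot[7] = yyzzx$zxzvvxy
  rot[8] = yzzx$zxzvvxyy
  rot[9] = zzx$zxzvvxyyy
  rot[10] = zx$zxzvvxyyyz
  rot[11] = x$zxzvvxyyyzz
  rot[12] = $zxzvvxyyyzzx
Sorted (with $ < everything):
  sorted[0] = $zxzvvxyyyzzx  (last char: 'x')
  sorted[1] = vvxyyyzzx$zxz  (last char: 'z')
  sorted[2] = vxyyyzzx$zxzv  (last char: 'v')
  sorted[3] = x$zxzvvxyyyzz  (last char: 'z')
  sorted[4] = xyyyzzx$zxzvv  (last char: 'v')
  sorted[5] = xzvvxyyyzzx$z  (last char: 'z')
  sorted[6] = yyyzzx$zxzvvx  (last char: 'x')
  sorted[7] = yyzzx$zxzvvxy  (last char: 'y')
  sorted[8] = yzzx$zxzvvxyy  (last char: 'y')
  sorted[9] = zvvxyyyzzx$zx  (last char: 'x')
  sorted[10] = zx$zxzvvxyyyz  (last char: 'z')
  sorted[11] = zxzvvxyyyzzx$  (last char: '$')
  sorted[12] = zzx$zxzvvxyyy  (last char: 'y')
Last column: xzvzvzxyyxz$y
Original string S is at sorted index 11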